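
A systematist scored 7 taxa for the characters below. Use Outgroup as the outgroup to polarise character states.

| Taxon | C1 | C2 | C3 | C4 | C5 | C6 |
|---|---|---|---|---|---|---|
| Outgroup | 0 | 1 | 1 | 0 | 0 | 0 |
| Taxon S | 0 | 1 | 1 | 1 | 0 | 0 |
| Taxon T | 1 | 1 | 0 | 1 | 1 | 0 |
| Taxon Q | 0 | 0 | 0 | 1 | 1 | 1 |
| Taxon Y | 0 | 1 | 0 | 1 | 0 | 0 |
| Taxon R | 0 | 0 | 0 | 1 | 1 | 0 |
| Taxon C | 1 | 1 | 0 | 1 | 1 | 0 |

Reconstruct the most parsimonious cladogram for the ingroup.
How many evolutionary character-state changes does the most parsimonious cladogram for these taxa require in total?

6

Character polarity is set by the outgroup: the derived state is whichever differs from the outgroup's state, so for C2, C3 the derived state is '0', and for the remaining characters it is '1'.
C1: derived state '1' in Taxon C and Taxon T only — synapomorphy for {Taxon C, Taxon T}.
C2: derived state '0' in Taxon Q and Taxon R only — synapomorphy for {Taxon Q, Taxon R}.
C3 (derived state '0') is shared by Taxon C, Taxon Q, Taxon R, Taxon T, and Taxon Y — a synapomorphy uniting that clade.
C4 (derived state '1') is shared by all ingroup taxa — unites the whole ingroup.
C5: derived state '1' in Taxon C, Taxon Q, Taxon R, and Taxon T only — synapomorphy for {Taxon C, Taxon Q, Taxon R, Taxon T}.
C6 (derived state '1') is unique to Taxon Q (autapomorphy; uninformative for grouping).
Most parsimonious ingroup topology: (Taxon S,(((Taxon T,Taxon C),(Taxon Q,Taxon R)),Taxon Y)).
Changes per character on this tree: C1: 1; C2: 1; C3: 1; C4: 1; C5: 1; C6: 1.
Total = 6.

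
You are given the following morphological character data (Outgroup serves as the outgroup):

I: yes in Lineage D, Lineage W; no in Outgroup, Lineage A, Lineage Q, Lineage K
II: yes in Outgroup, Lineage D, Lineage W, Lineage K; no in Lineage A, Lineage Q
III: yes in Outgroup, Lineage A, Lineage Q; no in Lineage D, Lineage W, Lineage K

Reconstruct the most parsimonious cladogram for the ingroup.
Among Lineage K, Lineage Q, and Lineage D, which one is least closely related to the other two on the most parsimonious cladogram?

Character polarity is set by the outgroup: the derived state is whichever differs from the outgroup's state, so for II, III the derived state is 'no', and for the remaining characters it is 'yes'.
Only Lineage D and Lineage W show the derived state 'yes' for I, supporting them as a clade.
Only Lineage A and Lineage Q show the derived state 'no' for II, supporting them as a clade.
Only Lineage D, Lineage K, and Lineage W show the derived state 'no' for III, supporting them as a clade.
Most parsimonious ingroup topology: (((Lineage D,Lineage W),Lineage K),(Lineage A,Lineage Q)).
Lineage K and Lineage D share a more recent common ancestor with each other than either does with Lineage Q, so Lineage Q is the least closely related of the three.

Lineage Q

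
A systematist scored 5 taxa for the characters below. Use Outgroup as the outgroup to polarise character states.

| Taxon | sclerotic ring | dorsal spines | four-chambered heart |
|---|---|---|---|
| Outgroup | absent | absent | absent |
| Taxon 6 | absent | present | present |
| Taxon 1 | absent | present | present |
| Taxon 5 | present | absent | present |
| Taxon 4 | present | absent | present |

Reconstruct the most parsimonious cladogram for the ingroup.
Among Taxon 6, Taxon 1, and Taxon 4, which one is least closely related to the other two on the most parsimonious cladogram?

Taxon 4

The outgroup has state 'absent' for every character, so 'present' is the derived state throughout.
sclerotic ring (derived state 'present') is shared by Taxon 4 and Taxon 5 — a synapomorphy uniting that clade.
dorsal spines: derived state 'present' in Taxon 1 and Taxon 6 only — synapomorphy for {Taxon 1, Taxon 6}.
four-chambered heart (derived state 'present') is shared by all ingroup taxa — unites the whole ingroup.
Most parsimonious ingroup topology: ((Taxon 6,Taxon 1),(Taxon 5,Taxon 4)).
Taxon 1 and Taxon 6 share a more recent common ancestor with each other than either does with Taxon 4, so Taxon 4 is the least closely related of the three.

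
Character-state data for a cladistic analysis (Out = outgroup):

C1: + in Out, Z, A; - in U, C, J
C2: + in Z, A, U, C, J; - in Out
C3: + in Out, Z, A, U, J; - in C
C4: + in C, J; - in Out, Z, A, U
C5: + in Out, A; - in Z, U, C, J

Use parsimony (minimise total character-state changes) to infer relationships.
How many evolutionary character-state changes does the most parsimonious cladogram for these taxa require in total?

5

Character polarity is set by the outgroup: the derived state is whichever differs from the outgroup's state, so for C1, C3, C5 the derived state is '-', and for the remaining characters it is '+'.
C1 (derived state '-') is shared by C, J, and U — a synapomorphy uniting that clade.
All ingroup taxa share the derived state '+' for C2; it defines the ingroup but does not resolve relationships within it.
C3: derived state '-' in C only — an autapomorphy, so it tells us nothing about relationships among taxa.
C4: derived state '+' in C and J only — synapomorphy for {C, J}.
Only C, J, U, and Z show the derived state '-' for C5, supporting them as a clade.
Most parsimonious ingroup topology: ((Z,(U,(C,J))),A).
Changes per character on this tree: C1: 1; C2: 1; C3: 1; C4: 1; C5: 1.
Total = 5.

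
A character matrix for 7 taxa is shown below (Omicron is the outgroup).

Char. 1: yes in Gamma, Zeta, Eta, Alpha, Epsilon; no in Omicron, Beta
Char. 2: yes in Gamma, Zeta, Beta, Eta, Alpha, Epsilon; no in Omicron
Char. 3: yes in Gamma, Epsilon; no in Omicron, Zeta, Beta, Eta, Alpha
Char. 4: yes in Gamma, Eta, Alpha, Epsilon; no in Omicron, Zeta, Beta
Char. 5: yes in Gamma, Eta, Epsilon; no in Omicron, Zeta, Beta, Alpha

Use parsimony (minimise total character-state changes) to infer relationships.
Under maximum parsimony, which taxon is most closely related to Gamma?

The outgroup has state 'no' for every character, so 'yes' is the derived state throughout.
Char. 1: derived state 'yes' in Alpha, Epsilon, Eta, Gamma, and Zeta only — synapomorphy for {Alpha, Epsilon, Eta, Gamma, Zeta}.
All ingroup taxa share the derived state 'yes' for Char. 2; it defines the ingroup but does not resolve relationships within it.
Only Epsilon and Gamma show the derived state 'yes' for Char. 3, supporting them as a clade.
Only Alpha, Epsilon, Eta, and Gamma show the derived state 'yes' for Char. 4, supporting them as a clade.
Char. 5 (derived state 'yes') is shared by Epsilon, Eta, and Gamma — a synapomorphy uniting that clade.
Most parsimonious ingroup topology: (((((Gamma,Epsilon),Eta),Alpha),Zeta),Beta).
Gamma and Epsilon form a cherry on this tree, so they are sister taxa.

Epsilon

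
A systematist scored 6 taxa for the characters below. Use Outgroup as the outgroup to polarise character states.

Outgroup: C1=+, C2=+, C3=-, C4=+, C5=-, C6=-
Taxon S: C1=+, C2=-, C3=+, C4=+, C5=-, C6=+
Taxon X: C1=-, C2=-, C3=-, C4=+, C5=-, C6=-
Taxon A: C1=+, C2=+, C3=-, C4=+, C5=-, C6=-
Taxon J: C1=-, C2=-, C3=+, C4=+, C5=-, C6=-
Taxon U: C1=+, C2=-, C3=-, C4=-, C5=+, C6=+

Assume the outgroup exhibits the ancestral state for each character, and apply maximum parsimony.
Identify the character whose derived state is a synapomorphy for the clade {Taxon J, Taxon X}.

Character polarity is set by the outgroup: the derived state is whichever differs from the outgroup's state, so for C1, C2, C4 the derived state is '-', and for the remaining characters it is '+'.
Only Taxon J and Taxon X show the derived state '-' for C1, supporting them as a clade.
C2 (derived state '-') is shared by Taxon J, Taxon S, Taxon U, and Taxon X — a synapomorphy uniting that clade.
C3 (state '+') occurs in Taxon J and Taxon S but conflicts with the nesting implied by the other characters — most parsimoniously interpreted as homoplasy.
C4: derived state '-' in Taxon U only — an autapomorphy, so it tells us nothing about relationships among taxa.
C5: derived state '+' in Taxon U only — an autapomorphy, so it tells us nothing about relationships among taxa.
C6 (derived state '+') is shared by Taxon S and Taxon U — a synapomorphy uniting that clade.
Most parsimonious ingroup topology: (((Taxon S,Taxon U),(Taxon X,Taxon J)),Taxon A).
The clade {Taxon J, Taxon X} is supported by C1: its derived state '-' occurs in exactly those taxa and in no other taxon (including the outgroup).

C1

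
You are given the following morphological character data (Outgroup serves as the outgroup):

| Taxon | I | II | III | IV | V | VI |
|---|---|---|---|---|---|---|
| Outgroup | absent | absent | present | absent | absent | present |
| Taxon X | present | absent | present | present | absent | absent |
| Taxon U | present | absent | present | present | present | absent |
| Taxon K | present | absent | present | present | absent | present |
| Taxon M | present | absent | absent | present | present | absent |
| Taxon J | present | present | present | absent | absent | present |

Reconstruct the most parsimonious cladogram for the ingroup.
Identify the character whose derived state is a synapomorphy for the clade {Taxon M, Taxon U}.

V

Character polarity is set by the outgroup: the derived state is whichever differs from the outgroup's state, so for III, VI the derived state is 'absent', and for the remaining characters it is 'present'.
I (derived state 'present') is shared by all ingroup taxa — unites the whole ingroup.
II (derived state 'present') is unique to Taxon J (autapomorphy; uninformative for grouping).
III: derived state 'absent' in Taxon M only — an autapomorphy, so it tells us nothing about relationships among taxa.
IV (derived state 'present') is shared by Taxon K, Taxon M, Taxon U, and Taxon X — a synapomorphy uniting that clade.
Only Taxon M and Taxon U show the derived state 'present' for V, supporting them as a clade.
VI (derived state 'absent') is shared by Taxon M, Taxon U, and Taxon X — a synapomorphy uniting that clade.
Most parsimonious ingroup topology: (((Taxon X,(Taxon U,Taxon M)),Taxon K),Taxon J).
The clade {Taxon M, Taxon U} is supported by V: its derived state 'present' occurs in exactly those taxa and in no other taxon (including the outgroup).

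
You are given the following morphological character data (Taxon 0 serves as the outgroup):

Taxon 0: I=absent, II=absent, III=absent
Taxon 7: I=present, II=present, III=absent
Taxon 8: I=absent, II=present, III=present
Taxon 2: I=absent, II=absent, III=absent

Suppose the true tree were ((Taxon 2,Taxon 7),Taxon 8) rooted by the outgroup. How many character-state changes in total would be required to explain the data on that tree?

4

Map each character onto ((Taxon 2,Taxon 7),Taxon 8) (rooted by Taxon 0) and count the minimum state changes it requires (Fitch parsimony):
I: 1; II: 2; III: 1.
Total tree length = 4.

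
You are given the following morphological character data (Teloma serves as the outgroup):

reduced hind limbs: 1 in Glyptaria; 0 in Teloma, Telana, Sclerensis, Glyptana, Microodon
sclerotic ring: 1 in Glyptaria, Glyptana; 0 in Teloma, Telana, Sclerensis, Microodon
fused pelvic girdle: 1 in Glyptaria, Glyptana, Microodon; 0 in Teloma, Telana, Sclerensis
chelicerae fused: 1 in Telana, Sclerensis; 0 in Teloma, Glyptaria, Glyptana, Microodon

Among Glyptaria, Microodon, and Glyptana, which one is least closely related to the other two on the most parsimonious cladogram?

The outgroup has state '0' for every character, so '1' is the derived state throughout.
reduced hind limbs: derived state '1' in Glyptaria only — an autapomorphy, so it tells us nothing about relationships among taxa.
Only Glyptana and Glyptaria show the derived state '1' for sclerotic ring, supporting them as a clade.
fused pelvic girdle (derived state '1') is shared by Glyptana, Glyptaria, and Microodon — a synapomorphy uniting that clade.
chelicerae fused: derived state '1' in Sclerensis and Telana only — synapomorphy for {Sclerensis, Telana}.
Most parsimonious ingroup topology: ((Telana,Sclerensis),((Glyptaria,Glyptana),Microodon)).
Glyptaria and Glyptana share a more recent common ancestor with each other than either does with Microodon, so Microodon is the least closely related of the three.

Microodon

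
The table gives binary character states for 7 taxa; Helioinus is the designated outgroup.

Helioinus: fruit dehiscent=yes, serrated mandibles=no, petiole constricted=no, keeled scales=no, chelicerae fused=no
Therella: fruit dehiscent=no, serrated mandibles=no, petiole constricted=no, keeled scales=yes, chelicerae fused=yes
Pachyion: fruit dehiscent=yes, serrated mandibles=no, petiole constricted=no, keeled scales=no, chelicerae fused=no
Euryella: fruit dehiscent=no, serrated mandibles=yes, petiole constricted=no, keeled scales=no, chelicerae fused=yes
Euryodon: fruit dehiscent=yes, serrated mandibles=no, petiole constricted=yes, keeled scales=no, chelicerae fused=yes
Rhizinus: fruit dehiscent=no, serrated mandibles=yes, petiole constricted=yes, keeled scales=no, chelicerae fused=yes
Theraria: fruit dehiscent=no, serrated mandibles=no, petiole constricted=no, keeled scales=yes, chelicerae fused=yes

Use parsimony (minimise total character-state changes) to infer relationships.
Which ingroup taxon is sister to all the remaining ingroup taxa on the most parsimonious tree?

Pachyion

Character polarity is set by the outgroup: the derived state is whichever differs from the outgroup's state, so for fruit dehiscent the derived state is 'no', and for the remaining characters it is 'yes'.
fruit dehiscent (derived state 'no') is shared by Euryella, Rhizinus, Theraria, and Therella — a synapomorphy uniting that clade.
serrated mandibles (derived state 'yes') is shared by Euryella and Rhizinus — a synapomorphy uniting that clade.
petiole constricted (state 'yes') occurs in Euryodon and Rhizinus but conflicts with the nesting implied by the other characters — most parsimoniously interpreted as homoplasy.
keeled scales: derived state 'yes' in Theraria and Therella only — synapomorphy for {Theraria, Therella}.
chelicerae fused: derived state 'yes' in Euryella, Euryodon, Rhizinus, Theraria, and Therella only — synapomorphy for {Euryella, Euryodon, Rhizinus, Theraria, Therella}.
Most parsimonious ingroup topology: ((((Therella,Theraria),(Euryella,Rhizinus)),Euryodon),Pachyion).
Pachyion is sister to the clade containing all other ingroup taxa, so it is the earliest-diverging (most basal) ingroup lineage.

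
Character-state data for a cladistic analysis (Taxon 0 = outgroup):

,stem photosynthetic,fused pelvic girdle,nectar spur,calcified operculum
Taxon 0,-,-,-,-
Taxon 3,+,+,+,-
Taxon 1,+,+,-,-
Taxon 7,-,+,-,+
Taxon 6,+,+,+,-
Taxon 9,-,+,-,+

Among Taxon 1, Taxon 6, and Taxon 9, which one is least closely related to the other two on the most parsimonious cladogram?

Taxon 9

The outgroup has state '-' for every character, so '+' is the derived state throughout.
Only Taxon 1, Taxon 3, and Taxon 6 show the derived state '+' for stem photosynthetic, supporting them as a clade.
fused pelvic girdle (derived state '+') is shared by all ingroup taxa — unites the whole ingroup.
nectar spur (derived state '+') is shared by Taxon 3 and Taxon 6 — a synapomorphy uniting that clade.
calcified operculum: derived state '+' in Taxon 7 and Taxon 9 only — synapomorphy for {Taxon 7, Taxon 9}.
Most parsimonious ingroup topology: (((Taxon 3,Taxon 6),Taxon 1),(Taxon 7,Taxon 9)).
Taxon 6 and Taxon 1 share a more recent common ancestor with each other than either does with Taxon 9, so Taxon 9 is the least closely related of the three.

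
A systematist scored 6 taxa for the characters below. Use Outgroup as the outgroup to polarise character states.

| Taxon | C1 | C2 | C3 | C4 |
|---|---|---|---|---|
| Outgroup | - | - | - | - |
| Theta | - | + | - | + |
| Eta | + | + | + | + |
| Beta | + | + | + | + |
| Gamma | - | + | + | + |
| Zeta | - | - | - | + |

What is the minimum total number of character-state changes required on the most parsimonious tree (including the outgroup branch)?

4

The outgroup has state '-' for every character, so '+' is the derived state throughout.
C1: derived state '+' in Beta and Eta only — synapomorphy for {Beta, Eta}.
Only Beta, Eta, Gamma, and Theta show the derived state '+' for C2, supporting them as a clade.
C3 (derived state '+') is shared by Beta, Eta, and Gamma — a synapomorphy uniting that clade.
All ingroup taxa share the derived state '+' for C4; it defines the ingroup but does not resolve relationships within it.
Most parsimonious ingroup topology: (Zeta,((Gamma,(Eta,Beta)),Theta)).
Changes per character on this tree: C1: 1; C2: 1; C3: 1; C4: 1.
Total = 4.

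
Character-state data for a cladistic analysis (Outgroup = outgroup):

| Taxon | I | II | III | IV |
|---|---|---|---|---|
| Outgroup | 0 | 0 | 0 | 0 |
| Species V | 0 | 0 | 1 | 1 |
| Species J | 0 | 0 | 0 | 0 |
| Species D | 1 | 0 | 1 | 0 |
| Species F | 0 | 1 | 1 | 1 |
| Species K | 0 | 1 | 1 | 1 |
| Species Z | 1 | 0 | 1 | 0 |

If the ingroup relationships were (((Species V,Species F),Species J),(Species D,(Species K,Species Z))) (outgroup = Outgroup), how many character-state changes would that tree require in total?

8

Map each character onto (((Species V,Species F),Species J),(Species D,(Species K,Species Z))) (rooted by Outgroup) and count the minimum state changes it requires (Fitch parsimony):
I: 2; II: 2; III: 2; IV: 2.
Total tree length = 8.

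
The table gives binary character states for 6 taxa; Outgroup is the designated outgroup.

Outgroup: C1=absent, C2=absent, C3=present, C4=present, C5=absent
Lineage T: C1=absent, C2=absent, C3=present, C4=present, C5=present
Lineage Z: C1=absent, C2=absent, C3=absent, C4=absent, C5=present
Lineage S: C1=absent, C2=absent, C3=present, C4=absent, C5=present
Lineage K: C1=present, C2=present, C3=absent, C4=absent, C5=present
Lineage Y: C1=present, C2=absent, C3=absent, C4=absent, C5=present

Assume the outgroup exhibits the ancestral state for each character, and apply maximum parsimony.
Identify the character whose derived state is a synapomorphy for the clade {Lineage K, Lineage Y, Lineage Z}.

C3

Character polarity is set by the outgroup: the derived state is whichever differs from the outgroup's state, so for C3, C4 the derived state is 'absent', and for the remaining characters it is 'present'.
C1 (derived state 'present') is shared by Lineage K and Lineage Y — a synapomorphy uniting that clade.
C2: derived state 'present' in Lineage K only — an autapomorphy, so it tells us nothing about relationships among taxa.
Only Lineage K, Lineage Y, and Lineage Z show the derived state 'absent' for C3, supporting them as a clade.
Only Lineage K, Lineage S, Lineage Y, and Lineage Z show the derived state 'absent' for C4, supporting them as a clade.
C5 (derived state 'present') is shared by all ingroup taxa — unites the whole ingroup.
Most parsimonious ingroup topology: (Lineage T,((Lineage Z,(Lineage K,Lineage Y)),Lineage S)).
The clade {Lineage K, Lineage Y, Lineage Z} is supported by C3: its derived state 'absent' occurs in exactly those taxa and in no other taxon (including the outgroup).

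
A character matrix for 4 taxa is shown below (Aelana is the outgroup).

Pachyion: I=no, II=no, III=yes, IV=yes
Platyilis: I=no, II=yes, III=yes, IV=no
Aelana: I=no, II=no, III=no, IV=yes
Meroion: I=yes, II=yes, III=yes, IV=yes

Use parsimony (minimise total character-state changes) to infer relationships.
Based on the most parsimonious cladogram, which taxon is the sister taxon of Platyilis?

Character polarity is set by the outgroup: the derived state is whichever differs from the outgroup's state, so for IV the derived state is 'no', and for the remaining characters it is 'yes'.
I (derived state 'yes') is unique to Meroion (autapomorphy; uninformative for grouping).
II: derived state 'yes' in Meroion and Platyilis only — synapomorphy for {Meroion, Platyilis}.
III (derived state 'yes') is shared by all ingroup taxa — unites the whole ingroup.
IV: derived state 'no' in Platyilis only — an autapomorphy, so it tells us nothing about relationships among taxa.
Most parsimonious ingroup topology: ((Meroion,Platyilis),Pachyion).
Platyilis and Meroion form a cherry on this tree, so they are sister taxa.

Meroion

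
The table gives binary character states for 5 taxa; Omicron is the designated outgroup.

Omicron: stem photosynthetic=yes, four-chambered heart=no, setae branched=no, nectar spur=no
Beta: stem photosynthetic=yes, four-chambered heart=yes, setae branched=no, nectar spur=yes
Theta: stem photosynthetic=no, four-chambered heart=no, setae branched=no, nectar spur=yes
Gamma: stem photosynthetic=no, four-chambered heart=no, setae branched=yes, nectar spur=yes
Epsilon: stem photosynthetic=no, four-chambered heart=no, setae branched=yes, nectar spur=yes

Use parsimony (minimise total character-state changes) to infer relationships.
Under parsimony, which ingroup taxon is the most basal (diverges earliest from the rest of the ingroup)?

Character polarity is set by the outgroup: the derived state is whichever differs from the outgroup's state, so for stem photosynthetic the derived state is 'no', and for the remaining characters it is 'yes'.
stem photosynthetic: derived state 'no' in Epsilon, Gamma, and Theta only — synapomorphy for {Epsilon, Gamma, Theta}.
four-chambered heart (derived state 'yes') is unique to Beta (autapomorphy; uninformative for grouping).
setae branched (derived state 'yes') is shared by Epsilon and Gamma — a synapomorphy uniting that clade.
All ingroup taxa share the derived state 'yes' for nectar spur; it defines the ingroup but does not resolve relationships within it.
Most parsimonious ingroup topology: (Beta,(Theta,(Gamma,Epsilon))).
Beta is sister to the clade containing all other ingroup taxa, so it is the earliest-diverging (most basal) ingroup lineage.

Beta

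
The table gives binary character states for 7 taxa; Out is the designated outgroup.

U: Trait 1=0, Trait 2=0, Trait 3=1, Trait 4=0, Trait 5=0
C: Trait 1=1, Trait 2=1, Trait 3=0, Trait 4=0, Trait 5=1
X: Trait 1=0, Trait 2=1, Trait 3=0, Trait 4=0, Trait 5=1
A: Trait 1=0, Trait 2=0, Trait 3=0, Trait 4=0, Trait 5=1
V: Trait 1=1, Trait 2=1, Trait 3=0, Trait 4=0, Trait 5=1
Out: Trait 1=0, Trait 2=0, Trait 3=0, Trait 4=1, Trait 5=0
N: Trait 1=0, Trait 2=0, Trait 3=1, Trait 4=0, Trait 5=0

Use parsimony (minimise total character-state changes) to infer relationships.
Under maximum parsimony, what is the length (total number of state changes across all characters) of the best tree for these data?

Character polarity is set by the outgroup: the derived state is whichever differs from the outgroup's state, so for Trait 4 the derived state is '0', and for the remaining characters it is '1'.
Only C and V show the derived state '1' for Trait 1, supporting them as a clade.
Trait 2: derived state '1' in C, V, and X only — synapomorphy for {C, V, X}.
Trait 3: derived state '1' in N and U only — synapomorphy for {N, U}.
Trait 4 (derived state '0') is shared by all ingroup taxa — unites the whole ingroup.
Only A, C, V, and X show the derived state '1' for Trait 5, supporting them as a clade.
Most parsimonious ingroup topology: ((A,((C,V),X)),(U,N)).
Changes per character on this tree: Trait 1: 1; Trait 2: 1; Trait 3: 1; Trait 4: 1; Trait 5: 1.
Total = 5.

5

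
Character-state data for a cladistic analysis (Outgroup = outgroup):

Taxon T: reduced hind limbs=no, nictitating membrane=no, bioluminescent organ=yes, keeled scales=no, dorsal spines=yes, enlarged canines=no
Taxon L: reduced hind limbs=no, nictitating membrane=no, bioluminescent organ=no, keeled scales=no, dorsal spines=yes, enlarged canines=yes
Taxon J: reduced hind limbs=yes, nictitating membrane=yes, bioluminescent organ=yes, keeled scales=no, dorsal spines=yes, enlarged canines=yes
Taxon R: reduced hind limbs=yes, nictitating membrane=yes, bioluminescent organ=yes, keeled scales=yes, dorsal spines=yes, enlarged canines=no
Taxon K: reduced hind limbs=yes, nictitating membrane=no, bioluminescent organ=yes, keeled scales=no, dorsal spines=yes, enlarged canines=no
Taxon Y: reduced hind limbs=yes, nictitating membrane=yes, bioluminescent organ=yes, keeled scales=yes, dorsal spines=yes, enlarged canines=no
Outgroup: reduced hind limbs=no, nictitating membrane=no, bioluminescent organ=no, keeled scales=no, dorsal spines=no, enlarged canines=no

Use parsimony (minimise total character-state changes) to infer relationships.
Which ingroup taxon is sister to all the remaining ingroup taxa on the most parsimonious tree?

The outgroup has state 'no' for every character, so 'yes' is the derived state throughout.
reduced hind limbs: derived state 'yes' in Taxon J, Taxon K, Taxon R, and Taxon Y only — synapomorphy for {Taxon J, Taxon K, Taxon R, Taxon Y}.
nictitating membrane: derived state 'yes' in Taxon J, Taxon R, and Taxon Y only — synapomorphy for {Taxon J, Taxon R, Taxon Y}.
Only Taxon J, Taxon K, Taxon R, Taxon T, and Taxon Y show the derived state 'yes' for bioluminescent organ, supporting them as a clade.
keeled scales (derived state 'yes') is shared by Taxon R and Taxon Y — a synapomorphy uniting that clade.
dorsal spines (derived state 'yes') is shared by all ingroup taxa — unites the whole ingroup.
enlarged canines (state 'yes') occurs in Taxon J and Taxon L but conflicts with the nesting implied by the other characters — most parsimoniously interpreted as homoplasy.
Most parsimonious ingroup topology: ((Taxon T,((Taxon J,(Taxon Y,Taxon R)),Taxon K)),Taxon L).
Taxon L is sister to the clade containing all other ingroup taxa, so it is the earliest-diverging (most basal) ingroup lineage.

Taxon L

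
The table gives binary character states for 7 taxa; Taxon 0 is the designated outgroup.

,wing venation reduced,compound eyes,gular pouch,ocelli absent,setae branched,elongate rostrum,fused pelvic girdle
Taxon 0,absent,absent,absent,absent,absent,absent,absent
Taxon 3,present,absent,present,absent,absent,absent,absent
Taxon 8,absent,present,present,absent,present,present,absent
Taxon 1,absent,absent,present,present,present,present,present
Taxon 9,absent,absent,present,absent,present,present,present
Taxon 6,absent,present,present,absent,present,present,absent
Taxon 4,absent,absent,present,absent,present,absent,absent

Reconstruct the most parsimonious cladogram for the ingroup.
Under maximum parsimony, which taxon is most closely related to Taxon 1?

Taxon 9

The outgroup has state 'absent' for every character, so 'present' is the derived state throughout.
wing venation reduced: derived state 'present' in Taxon 3 only — an autapomorphy, so it tells us nothing about relationships among taxa.
compound eyes (derived state 'present') is shared by Taxon 6 and Taxon 8 — a synapomorphy uniting that clade.
gular pouch (derived state 'present') is shared by all ingroup taxa — unites the whole ingroup.
ocelli absent: derived state 'present' in Taxon 1 only — an autapomorphy, so it tells us nothing about relationships among taxa.
setae branched (derived state 'present') is shared by Taxon 1, Taxon 4, Taxon 6, Taxon 8, and Taxon 9 — a synapomorphy uniting that clade.
Only Taxon 1, Taxon 6, Taxon 8, and Taxon 9 show the derived state 'present' for elongate rostrum, supporting them as a clade.
Only Taxon 1 and Taxon 9 show the derived state 'present' for fused pelvic girdle, supporting them as a clade.
Most parsimonious ingroup topology: (Taxon 3,(((Taxon 8,Taxon 6),(Taxon 1,Taxon 9)),Taxon 4)).
Taxon 1 and Taxon 9 form a cherry on this tree, so they are sister taxa.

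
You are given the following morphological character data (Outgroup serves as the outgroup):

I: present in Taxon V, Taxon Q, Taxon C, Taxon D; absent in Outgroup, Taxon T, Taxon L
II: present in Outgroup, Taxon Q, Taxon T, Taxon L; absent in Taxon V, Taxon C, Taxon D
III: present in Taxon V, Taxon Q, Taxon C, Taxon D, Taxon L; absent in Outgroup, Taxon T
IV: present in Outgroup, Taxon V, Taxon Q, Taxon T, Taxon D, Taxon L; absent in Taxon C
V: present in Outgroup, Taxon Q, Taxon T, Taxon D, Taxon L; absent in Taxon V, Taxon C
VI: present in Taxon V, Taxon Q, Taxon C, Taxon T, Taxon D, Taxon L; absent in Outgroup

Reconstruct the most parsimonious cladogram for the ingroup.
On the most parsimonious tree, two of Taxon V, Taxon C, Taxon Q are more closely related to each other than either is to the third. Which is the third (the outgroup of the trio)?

Character polarity is set by the outgroup: the derived state is whichever differs from the outgroup's state, so for II, IV, V the derived state is 'absent', and for the remaining characters it is 'present'.
Only Taxon C, Taxon D, Taxon Q, and Taxon V show the derived state 'present' for I, supporting them as a clade.
Only Taxon C, Taxon D, and Taxon V show the derived state 'absent' for II, supporting them as a clade.
III (derived state 'present') is shared by Taxon C, Taxon D, Taxon L, Taxon Q, and Taxon V — a synapomorphy uniting that clade.
IV: derived state 'absent' in Taxon C only — an autapomorphy, so it tells us nothing about relationships among taxa.
Only Taxon C and Taxon V show the derived state 'absent' for V, supporting them as a clade.
All ingroup taxa share the derived state 'present' for VI; it defines the ingroup but does not resolve relationships within it.
Most parsimonious ingroup topology: (((((Taxon V,Taxon C),Taxon D),Taxon Q),Taxon L),Taxon T).
Taxon C and Taxon V share a more recent common ancestor with each other than either does with Taxon Q, so Taxon Q is the least closely related of the three.

Taxon Q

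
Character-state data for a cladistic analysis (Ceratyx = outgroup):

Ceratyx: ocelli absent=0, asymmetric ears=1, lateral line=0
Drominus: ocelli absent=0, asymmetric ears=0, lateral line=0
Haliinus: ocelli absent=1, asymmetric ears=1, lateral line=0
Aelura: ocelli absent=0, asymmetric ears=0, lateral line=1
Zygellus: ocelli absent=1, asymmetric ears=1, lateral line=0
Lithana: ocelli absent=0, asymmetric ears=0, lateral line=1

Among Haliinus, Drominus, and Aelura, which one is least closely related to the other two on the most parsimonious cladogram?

Haliinus

Character polarity is set by the outgroup: the derived state is whichever differs from the outgroup's state, so for asymmetric ears the derived state is '0', and for the remaining characters it is '1'.
ocelli absent: derived state '1' in Haliinus and Zygellus only — synapomorphy for {Haliinus, Zygellus}.
asymmetric ears (derived state '0') is shared by Aelura, Drominus, and Lithana — a synapomorphy uniting that clade.
lateral line: derived state '1' in Aelura and Lithana only — synapomorphy for {Aelura, Lithana}.
Most parsimonious ingroup topology: ((Drominus,(Aelura,Lithana)),(Haliinus,Zygellus)).
Drominus and Aelura share a more recent common ancestor with each other than either does with Haliinus, so Haliinus is the least closely related of the three.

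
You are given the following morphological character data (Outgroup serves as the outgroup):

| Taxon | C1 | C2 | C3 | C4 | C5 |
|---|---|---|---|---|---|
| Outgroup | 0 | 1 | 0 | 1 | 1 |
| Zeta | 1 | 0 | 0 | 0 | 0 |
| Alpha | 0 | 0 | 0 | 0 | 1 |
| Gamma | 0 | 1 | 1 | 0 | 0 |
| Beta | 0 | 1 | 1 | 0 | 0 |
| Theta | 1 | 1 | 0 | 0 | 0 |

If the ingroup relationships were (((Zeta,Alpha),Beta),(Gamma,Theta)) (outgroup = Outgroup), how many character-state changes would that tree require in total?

Map each character onto (((Zeta,Alpha),Beta),(Gamma,Theta)) (rooted by Outgroup) and count the minimum state changes it requires (Fitch parsimony):
C1: 2; C2: 1; C3: 2; C4: 1; C5: 2.
Total tree length = 8.

8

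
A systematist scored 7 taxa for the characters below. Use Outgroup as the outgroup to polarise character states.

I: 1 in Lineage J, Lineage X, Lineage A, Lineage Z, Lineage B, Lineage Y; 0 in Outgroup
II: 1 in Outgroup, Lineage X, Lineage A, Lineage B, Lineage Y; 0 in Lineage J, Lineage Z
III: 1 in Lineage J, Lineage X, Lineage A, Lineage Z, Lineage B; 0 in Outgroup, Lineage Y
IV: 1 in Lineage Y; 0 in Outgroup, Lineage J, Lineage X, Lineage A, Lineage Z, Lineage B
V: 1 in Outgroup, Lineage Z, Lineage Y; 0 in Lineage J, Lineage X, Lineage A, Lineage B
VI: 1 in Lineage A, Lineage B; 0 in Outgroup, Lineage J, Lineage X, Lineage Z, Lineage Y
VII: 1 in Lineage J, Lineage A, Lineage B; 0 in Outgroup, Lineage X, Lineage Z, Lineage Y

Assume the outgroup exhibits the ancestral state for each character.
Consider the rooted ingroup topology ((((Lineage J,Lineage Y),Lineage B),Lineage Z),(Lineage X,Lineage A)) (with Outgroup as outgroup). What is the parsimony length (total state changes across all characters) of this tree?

14

Map each character onto ((((Lineage J,Lineage Y),Lineage B),Lineage Z),(Lineage X,Lineage A)) (rooted by Outgroup) and count the minimum state changes it requires (Fitch parsimony):
I: 1; II: 2; III: 2; IV: 1; V: 3; VI: 2; VII: 3.
Total tree length = 14.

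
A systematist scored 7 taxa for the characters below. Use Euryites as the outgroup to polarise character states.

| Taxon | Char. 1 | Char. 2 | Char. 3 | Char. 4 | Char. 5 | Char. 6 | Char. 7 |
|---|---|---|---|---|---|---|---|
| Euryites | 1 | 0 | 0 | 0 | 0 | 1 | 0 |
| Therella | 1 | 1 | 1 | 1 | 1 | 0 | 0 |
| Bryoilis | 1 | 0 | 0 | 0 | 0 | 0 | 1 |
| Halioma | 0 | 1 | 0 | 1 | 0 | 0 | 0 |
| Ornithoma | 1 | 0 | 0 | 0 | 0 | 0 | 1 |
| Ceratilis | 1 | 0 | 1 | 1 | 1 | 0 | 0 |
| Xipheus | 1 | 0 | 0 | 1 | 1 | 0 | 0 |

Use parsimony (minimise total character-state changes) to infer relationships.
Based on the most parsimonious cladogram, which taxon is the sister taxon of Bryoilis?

Character polarity is set by the outgroup: the derived state is whichever differs from the outgroup's state, so for Char. 1, Char. 6 the derived state is '0', and for the remaining characters it is '1'.
Char. 1 (derived state '0') is unique to Halioma (autapomorphy; uninformative for grouping).
Char. 2 (state '1') occurs in Halioma and Therella but conflicts with the nesting implied by the other characters — most parsimoniously interpreted as homoplasy.
Char. 3 (derived state '1') is shared by Ceratilis and Therella — a synapomorphy uniting that clade.
Char. 4 (derived state '1') is shared by Ceratilis, Halioma, Therella, and Xipheus — a synapomorphy uniting that clade.
Char. 5: derived state '1' in Ceratilis, Therella, and Xipheus only — synapomorphy for {Ceratilis, Therella, Xipheus}.
All ingroup taxa share the derived state '0' for Char. 6; it defines the ingroup but does not resolve relationships within it.
Only Bryoilis and Ornithoma show the derived state '1' for Char. 7, supporting them as a clade.
Most parsimonious ingroup topology: ((((Therella,Ceratilis),Xipheus),Halioma),(Bryoilis,Ornithoma)).
Bryoilis and Ornithoma form a cherry on this tree, so they are sister taxa.

Ornithoma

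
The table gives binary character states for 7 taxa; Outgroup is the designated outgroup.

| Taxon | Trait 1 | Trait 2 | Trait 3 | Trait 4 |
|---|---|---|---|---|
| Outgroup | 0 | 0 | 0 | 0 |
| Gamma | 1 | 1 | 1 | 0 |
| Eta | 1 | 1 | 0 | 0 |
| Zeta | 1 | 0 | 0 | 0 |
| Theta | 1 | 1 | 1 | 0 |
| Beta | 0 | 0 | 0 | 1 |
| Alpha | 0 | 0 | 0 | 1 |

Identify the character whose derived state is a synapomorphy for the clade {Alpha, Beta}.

The outgroup has state '0' for every character, so '1' is the derived state throughout.
Only Eta, Gamma, Theta, and Zeta show the derived state '1' for Trait 1, supporting them as a clade.
Trait 2 (derived state '1') is shared by Eta, Gamma, and Theta — a synapomorphy uniting that clade.
Trait 3: derived state '1' in Gamma and Theta only — synapomorphy for {Gamma, Theta}.
Only Alpha and Beta show the derived state '1' for Trait 4, supporting them as a clade.
Most parsimonious ingroup topology: ((Alpha,Beta),(Zeta,(Eta,(Theta,Gamma)))).
The clade {Alpha, Beta} is supported by Trait 4: its derived state '1' occurs in exactly those taxa and in no other taxon (including the outgroup).

Trait 4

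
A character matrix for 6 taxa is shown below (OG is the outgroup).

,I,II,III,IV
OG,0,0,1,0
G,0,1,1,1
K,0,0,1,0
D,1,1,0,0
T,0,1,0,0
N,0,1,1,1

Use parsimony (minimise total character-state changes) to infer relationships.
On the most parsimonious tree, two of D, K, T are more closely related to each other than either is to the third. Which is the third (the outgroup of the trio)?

K

Character polarity is set by the outgroup: the derived state is whichever differs from the outgroup's state, so for III the derived state is '0', and for the remaining characters it is '1'.
I (derived state '1') is unique to D (autapomorphy; uninformative for grouping).
Only D, G, N, and T show the derived state '1' for II, supporting them as a clade.
III (derived state '0') is shared by D and T — a synapomorphy uniting that clade.
IV (derived state '1') is shared by G and N — a synapomorphy uniting that clade.
Most parsimonious ingroup topology: (((G,N),(D,T)),K).
D and T share a more recent common ancestor with each other than either does with K, so K is the least closely related of the three.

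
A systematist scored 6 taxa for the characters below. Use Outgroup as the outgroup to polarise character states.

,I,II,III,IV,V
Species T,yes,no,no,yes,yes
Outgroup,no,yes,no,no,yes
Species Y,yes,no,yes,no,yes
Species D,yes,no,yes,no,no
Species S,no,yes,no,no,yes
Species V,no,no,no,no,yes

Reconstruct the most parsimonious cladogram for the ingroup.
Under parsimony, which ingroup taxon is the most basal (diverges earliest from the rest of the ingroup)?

Character polarity is set by the outgroup: the derived state is whichever differs from the outgroup's state, so for II, V the derived state is 'no', and for the remaining characters it is 'yes'.
Only Species D, Species T, and Species Y show the derived state 'yes' for I, supporting them as a clade.
II: derived state 'no' in Species D, Species T, Species V, and Species Y only — synapomorphy for {Species D, Species T, Species V, Species Y}.
III (derived state 'yes') is shared by Species D and Species Y — a synapomorphy uniting that clade.
IV: derived state 'yes' in Species T only — an autapomorphy, so it tells us nothing about relationships among taxa.
V (derived state 'no') is unique to Species D (autapomorphy; uninformative for grouping).
Most parsimonious ingroup topology: (((Species T,(Species Y,Species D)),Species V),Species S).
Species S is sister to the clade containing all other ingroup taxa, so it is the earliest-diverging (most basal) ingroup lineage.

Species S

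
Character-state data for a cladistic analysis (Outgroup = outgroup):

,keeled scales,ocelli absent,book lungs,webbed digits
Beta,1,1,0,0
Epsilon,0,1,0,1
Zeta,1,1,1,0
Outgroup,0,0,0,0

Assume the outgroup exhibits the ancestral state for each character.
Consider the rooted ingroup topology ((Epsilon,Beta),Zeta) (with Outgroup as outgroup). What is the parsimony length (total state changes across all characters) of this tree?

5

Map each character onto ((Epsilon,Beta),Zeta) (rooted by Outgroup) and count the minimum state changes it requires (Fitch parsimony):
keeled scales: 2; ocelli absent: 1; book lungs: 1; webbed digits: 1.
Total tree length = 5.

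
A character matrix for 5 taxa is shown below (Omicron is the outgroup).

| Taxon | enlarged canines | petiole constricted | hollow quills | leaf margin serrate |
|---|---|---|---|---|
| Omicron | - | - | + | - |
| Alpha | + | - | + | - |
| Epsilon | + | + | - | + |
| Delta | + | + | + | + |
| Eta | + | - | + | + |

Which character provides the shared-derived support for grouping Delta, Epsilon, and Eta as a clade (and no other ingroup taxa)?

Character polarity is set by the outgroup: the derived state is whichever differs from the outgroup's state, so for hollow quills the derived state is '-', and for the remaining characters it is '+'.
enlarged canines (derived state '+') is shared by all ingroup taxa — unites the whole ingroup.
Only Delta and Epsilon show the derived state '+' for petiole constricted, supporting them as a clade.
hollow quills: derived state '-' in Epsilon only — an autapomorphy, so it tells us nothing about relationships among taxa.
Only Delta, Epsilon, and Eta show the derived state '+' for leaf margin serrate, supporting them as a clade.
Most parsimonious ingroup topology: (Alpha,((Epsilon,Delta),Eta)).
The clade {Delta, Epsilon, Eta} is supported by leaf margin serrate: its derived state '+' occurs in exactly those taxa and in no other taxon (including the outgroup).

leaf margin serrate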